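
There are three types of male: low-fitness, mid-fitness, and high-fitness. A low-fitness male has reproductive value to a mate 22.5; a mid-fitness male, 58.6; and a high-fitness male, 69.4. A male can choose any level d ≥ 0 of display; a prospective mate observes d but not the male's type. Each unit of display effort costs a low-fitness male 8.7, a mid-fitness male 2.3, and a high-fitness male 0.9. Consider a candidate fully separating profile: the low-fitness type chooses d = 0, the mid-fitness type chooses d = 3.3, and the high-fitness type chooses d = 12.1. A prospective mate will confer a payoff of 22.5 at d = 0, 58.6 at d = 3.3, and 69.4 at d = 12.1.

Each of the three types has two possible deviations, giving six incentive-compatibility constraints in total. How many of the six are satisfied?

5

Mid-fitness (own payoff 58.6 − 2.3×3.3 = 51.01): to d=0 gives 22.5 → no gain ✓; to d=12.1 gives 69.4 − 2.3×12.1 = 41.57 → no gain ✓.
High-fitness (own payoff 69.4 − 0.9×12.1 = 58.51): to d=0 gives 22.5 → no gain ✓; to d=3.3 gives 58.6 − 0.9×3.3 = 55.63 → no gain ✓.
Low-fitness (own payoff 22.5): to d=3.3 gives 58.6 − 8.7×3.3 = 29.89 → profitable ✗; to d=12.1 gives 69.4 − 8.7×12.1 = -35.87 → no gain ✓.
5 of the 6 constraints hold; not an equilibrium.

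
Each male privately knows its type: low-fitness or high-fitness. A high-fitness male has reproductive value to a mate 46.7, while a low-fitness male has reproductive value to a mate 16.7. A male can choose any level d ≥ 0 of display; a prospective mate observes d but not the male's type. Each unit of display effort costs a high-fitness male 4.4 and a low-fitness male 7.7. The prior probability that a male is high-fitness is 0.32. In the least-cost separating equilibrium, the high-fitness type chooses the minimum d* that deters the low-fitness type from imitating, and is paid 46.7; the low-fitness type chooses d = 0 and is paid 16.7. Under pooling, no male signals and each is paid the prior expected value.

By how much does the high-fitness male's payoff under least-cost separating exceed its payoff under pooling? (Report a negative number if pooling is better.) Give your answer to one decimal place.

Least-cost separating signal: d* solves 16.7 = 46.7 − 7.7·d*, so d* = (46.7 − 16.7)/7.7 ≈ 3.8961.
High-fitness type's separating payoff: 46.7 − 4.4 × d* = 46.7 − 4.4 × (46.7 − 16.7)/7.7 = 46.7 − 132/7.7 ≈ 29.557.
Pooling payoff: 0.32 × 46.7 + 0.68 × 16.7 = 26.3.
Difference: 29.557 − 26.3 = 3.257, i.e. 3.3 to one decimal place.
The high-fitness type prefers to separate.

3.3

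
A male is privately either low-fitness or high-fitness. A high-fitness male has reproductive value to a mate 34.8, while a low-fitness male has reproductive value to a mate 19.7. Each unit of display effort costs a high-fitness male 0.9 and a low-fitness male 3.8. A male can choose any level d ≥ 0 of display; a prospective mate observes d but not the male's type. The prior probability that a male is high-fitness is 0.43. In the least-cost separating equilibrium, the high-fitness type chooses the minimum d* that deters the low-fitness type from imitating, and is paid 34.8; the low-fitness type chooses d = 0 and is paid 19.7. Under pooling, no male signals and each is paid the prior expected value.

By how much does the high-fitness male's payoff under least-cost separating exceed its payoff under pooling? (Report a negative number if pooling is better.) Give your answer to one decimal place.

Least-cost separating signal: d* solves 19.7 = 34.8 − 3.8·d*, so d* = (34.8 − 19.7)/3.8 ≈ 3.9737.
High-fitness type's separating payoff: 34.8 − 0.9 × d* = 34.8 − 0.9 × (34.8 − 19.7)/3.8 = 34.8 − 13.59/3.8 ≈ 31.224.
Pooling payoff: 0.43 × 34.8 + 0.57 × 19.7 = 26.193.
Difference: 31.224 − 26.193 = 5.031, i.e. 5.0 to one decimal place.
The high-fitness type prefers to separate.

5.0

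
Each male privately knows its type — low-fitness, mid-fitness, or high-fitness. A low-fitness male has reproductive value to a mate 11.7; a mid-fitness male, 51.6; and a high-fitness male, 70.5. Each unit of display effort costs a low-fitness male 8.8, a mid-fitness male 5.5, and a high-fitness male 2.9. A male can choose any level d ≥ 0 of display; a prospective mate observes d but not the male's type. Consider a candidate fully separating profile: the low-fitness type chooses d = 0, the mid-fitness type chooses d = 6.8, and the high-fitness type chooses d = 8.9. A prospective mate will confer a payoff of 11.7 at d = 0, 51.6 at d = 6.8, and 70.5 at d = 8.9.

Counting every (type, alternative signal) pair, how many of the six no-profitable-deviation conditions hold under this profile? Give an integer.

Mid-fitness (own payoff 51.6 − 5.5×6.8 = 14.2): to d=0 gives 11.7 → no gain ✓; to d=8.9 gives 70.5 − 5.5×8.9 = 21.55 → profitable ✗.
Low-fitness (own payoff 11.7): to d=6.8 gives 51.6 − 8.8×6.8 = -8.24 → no gain ✓; to d=8.9 gives 70.5 − 8.8×8.9 = -7.82 → no gain ✓.
High-fitness (own payoff 70.5 − 2.9×8.9 = 44.69): to d=0 gives 11.7 → no gain ✓; to d=6.8 gives 51.6 − 2.9×6.8 = 31.88 → no gain ✓.
5 of the 6 constraints hold; not an equilibrium.

5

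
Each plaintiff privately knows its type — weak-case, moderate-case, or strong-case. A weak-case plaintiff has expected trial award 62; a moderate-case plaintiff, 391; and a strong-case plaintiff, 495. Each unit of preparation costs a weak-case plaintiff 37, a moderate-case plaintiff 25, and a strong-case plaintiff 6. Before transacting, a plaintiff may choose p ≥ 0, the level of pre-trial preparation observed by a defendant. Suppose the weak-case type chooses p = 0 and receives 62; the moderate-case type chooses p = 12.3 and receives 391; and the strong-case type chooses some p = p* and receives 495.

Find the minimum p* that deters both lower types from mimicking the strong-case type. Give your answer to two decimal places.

16.46

Weak-case type (on-path payoff 62) won't mimic when 62 ≥ 495 − 37·p*, i.e. p* ≥ 11.70.
Moderate-case type (on-path payoff 391 − 25×12.3 = 83.5) won't mimic when 83.5 ≥ 495 − 25·p*, i.e. p* ≥ 16.46.
Both must hold, so p* = max(11.70, 16.46) = 16.46. The moderate-case type's constraint binds.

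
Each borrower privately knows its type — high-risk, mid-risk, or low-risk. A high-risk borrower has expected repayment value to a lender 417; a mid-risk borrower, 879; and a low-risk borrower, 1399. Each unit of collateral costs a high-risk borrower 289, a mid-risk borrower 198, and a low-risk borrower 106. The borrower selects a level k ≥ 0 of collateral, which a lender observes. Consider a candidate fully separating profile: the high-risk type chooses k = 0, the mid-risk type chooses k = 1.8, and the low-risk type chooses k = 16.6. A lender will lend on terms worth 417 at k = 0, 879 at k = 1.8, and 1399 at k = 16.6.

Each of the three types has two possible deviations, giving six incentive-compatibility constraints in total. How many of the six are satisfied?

Low-risk (own payoff 1399 − 106×16.6 = -360.6): to k=0 gives 417 → profitable ✗; to k=1.8 gives 879 − 106×1.8 = 688.2 → profitable ✗.
High-risk (own payoff 417): to k=1.8 gives 879 − 289×1.8 = 358.8 → no gain ✓; to k=16.6 gives 1399 − 289×16.6 = -3398.4 → no gain ✓.
Mid-risk (own payoff 879 − 198×1.8 = 522.6): to k=0 gives 417 → no gain ✓; to k=16.6 gives 1399 − 198×16.6 = -1887.8 → no gain ✓.
4 of the 6 constraints hold; not an equilibrium.

4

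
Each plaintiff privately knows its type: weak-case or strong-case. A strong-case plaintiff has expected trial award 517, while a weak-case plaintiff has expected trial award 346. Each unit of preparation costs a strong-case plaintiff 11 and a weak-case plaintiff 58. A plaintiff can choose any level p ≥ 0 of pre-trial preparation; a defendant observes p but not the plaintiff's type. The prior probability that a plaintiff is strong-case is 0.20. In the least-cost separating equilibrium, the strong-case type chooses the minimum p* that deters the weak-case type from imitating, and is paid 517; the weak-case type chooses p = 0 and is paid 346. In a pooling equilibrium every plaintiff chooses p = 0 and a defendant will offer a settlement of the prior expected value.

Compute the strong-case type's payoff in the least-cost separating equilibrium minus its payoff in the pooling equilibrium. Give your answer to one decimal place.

104.4

Least-cost separating signal: p* solves 346 = 517 − 58·p*, so p* = (517 − 346)/58 ≈ 2.9483.
Strong-case type's separating payoff: 517 − 11 × p* = 517 − 11 × (517 − 346)/58 = 517 − 1881/58 ≈ 484.569.
Pooling payoff: 0.20 × 517 + 0.80 × 346 = 380.2.
Difference: 484.569 − 380.2 = 104.369, i.e. 104.4 to one decimal place.
The strong-case type prefers to separate.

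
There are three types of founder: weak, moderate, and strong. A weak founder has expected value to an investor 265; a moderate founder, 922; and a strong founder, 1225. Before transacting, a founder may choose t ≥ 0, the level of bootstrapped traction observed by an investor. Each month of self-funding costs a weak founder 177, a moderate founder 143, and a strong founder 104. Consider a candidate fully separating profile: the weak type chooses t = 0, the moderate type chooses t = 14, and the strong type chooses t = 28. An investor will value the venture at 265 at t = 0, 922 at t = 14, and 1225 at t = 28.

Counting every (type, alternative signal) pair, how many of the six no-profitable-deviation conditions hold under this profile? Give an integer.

3

Strong (own payoff 1225 − 104×28 = -1687): to t=0 gives 265 → profitable ✗; to t=14 gives 922 − 104×14 = -534 → profitable ✗.
Weak (own payoff 265): to t=14 gives 922 − 177×14 = -1556 → no gain ✓; to t=28 gives 1225 − 177×28 = -3731 → no gain ✓.
Moderate (own payoff 922 − 143×14 = -1080): to t=0 gives 265 → profitable ✗; to t=28 gives 1225 − 143×28 = -2779 → no gain ✓.
3 of the 6 constraints hold; not an equilibrium.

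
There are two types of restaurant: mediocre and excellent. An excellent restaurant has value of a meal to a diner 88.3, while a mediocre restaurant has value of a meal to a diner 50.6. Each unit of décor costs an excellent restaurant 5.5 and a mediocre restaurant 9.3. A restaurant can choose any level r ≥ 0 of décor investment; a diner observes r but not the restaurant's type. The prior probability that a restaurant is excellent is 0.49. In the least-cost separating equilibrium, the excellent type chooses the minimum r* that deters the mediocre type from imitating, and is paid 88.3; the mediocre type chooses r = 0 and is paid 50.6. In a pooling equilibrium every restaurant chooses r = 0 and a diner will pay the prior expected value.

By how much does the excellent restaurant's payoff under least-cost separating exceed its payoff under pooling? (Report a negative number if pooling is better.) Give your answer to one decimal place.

Least-cost separating signal: r* solves 50.6 = 88.3 − 9.3·r*, so r* = (88.3 − 50.6)/9.3 ≈ 4.0538.
Excellent type's separating payoff: 88.3 − 5.5 × r* = 88.3 − 5.5 × (88.3 − 50.6)/9.3 = 88.3 − 207.35/9.3 ≈ 66.004.
Pooling payoff: 0.49 × 88.3 + 0.51 × 50.6 = 69.073.
Difference: 66.004 − 69.073 = -3.069, i.e. -3.1 to one decimal place.
The excellent type would prefer the pooling outcome.

-3.1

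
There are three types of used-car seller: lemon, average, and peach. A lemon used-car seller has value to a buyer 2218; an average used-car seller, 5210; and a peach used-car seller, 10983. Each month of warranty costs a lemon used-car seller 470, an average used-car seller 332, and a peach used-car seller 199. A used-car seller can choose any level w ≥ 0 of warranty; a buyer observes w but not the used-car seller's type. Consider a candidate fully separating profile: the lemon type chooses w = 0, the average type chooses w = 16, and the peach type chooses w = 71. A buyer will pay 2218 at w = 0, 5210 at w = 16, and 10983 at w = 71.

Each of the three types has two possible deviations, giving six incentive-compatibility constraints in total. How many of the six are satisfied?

Average (own payoff 5210 − 332×16 = -102): to w=0 gives 2218 → profitable ✗; to w=71 gives 10983 − 332×71 = -12589 → no gain ✓.
Lemon (own payoff 2218): to w=16 gives 5210 − 470×16 = -2310 → no gain ✓; to w=71 gives 10983 − 470×71 = -22387 → no gain ✓.
Peach (own payoff 10983 − 199×71 = -3146): to w=0 gives 2218 → profitable ✗; to w=16 gives 5210 − 199×16 = 2026 → profitable ✗.
3 of the 6 constraints hold; not an equilibrium.

3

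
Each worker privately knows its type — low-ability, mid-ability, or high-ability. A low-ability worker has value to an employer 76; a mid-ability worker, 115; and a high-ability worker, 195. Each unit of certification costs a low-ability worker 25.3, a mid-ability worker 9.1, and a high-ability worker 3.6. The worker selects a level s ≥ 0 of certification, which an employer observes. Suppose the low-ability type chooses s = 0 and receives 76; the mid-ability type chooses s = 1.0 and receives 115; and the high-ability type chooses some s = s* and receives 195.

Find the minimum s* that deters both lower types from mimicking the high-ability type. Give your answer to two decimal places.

9.79

Low-ability type (on-path payoff 76) won't mimic when 76 ≥ 195 − 25.3·s*, i.e. s* ≥ 4.70.
Mid-ability type (on-path payoff 115 − 9.1×1.0 = 105.9) won't mimic when 105.9 ≥ 195 − 9.1·s*, i.e. s* ≥ 9.79.
Both must hold, so s* = max(4.70, 9.79) = 9.79. The mid-ability type's constraint binds.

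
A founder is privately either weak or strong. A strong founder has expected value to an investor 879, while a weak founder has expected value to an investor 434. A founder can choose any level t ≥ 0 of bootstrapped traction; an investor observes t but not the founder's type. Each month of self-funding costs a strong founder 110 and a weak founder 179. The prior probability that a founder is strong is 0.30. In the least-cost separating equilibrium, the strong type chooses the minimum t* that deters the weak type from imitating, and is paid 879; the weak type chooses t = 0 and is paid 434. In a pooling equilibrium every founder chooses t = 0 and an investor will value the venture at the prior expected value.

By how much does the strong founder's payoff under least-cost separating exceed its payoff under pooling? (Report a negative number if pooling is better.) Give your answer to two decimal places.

Least-cost separating signal: t* solves 434 = 879 − 179·t*, so t* = (879 − 434)/179 ≈ 2.4860.
Strong type's separating payoff: 879 − 110 × t* = 879 − 110 × (879 − 434)/179 = 879 − 48950/179 ≈ 605.5363.
Pooling payoff: 0.30 × 879 + 0.70 × 434 = 567.5.
Difference: 605.5363 − 567.5 = 38.0363, i.e. 38.04 to two decimal places.
The strong type prefers to separate.

38.04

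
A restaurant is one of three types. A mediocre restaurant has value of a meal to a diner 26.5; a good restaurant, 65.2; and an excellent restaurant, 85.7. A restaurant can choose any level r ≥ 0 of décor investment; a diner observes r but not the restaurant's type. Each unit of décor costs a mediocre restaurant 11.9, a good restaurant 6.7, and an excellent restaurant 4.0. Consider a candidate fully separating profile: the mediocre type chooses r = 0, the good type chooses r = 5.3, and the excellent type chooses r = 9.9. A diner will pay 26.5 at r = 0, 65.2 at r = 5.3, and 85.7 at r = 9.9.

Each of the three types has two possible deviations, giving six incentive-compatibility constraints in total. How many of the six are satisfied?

6

Excellent (own payoff 85.7 − 4.0×9.9 = 46.1): to r=0 gives 26.5 → no gain ✓; to r=5.3 gives 65.2 − 4.0×5.3 = 44 → no gain ✓.
Good (own payoff 65.2 − 6.7×5.3 = 29.69): to r=0 gives 26.5 → no gain ✓; to r=9.9 gives 85.7 − 6.7×9.9 = 19.37 → no gain ✓.
Mediocre (own payoff 26.5): to r=5.3 gives 65.2 − 11.9×5.3 = 2.13 → no gain ✓; to r=9.9 gives 85.7 − 11.9×9.9 = -32.11 → no gain ✓.
6 of the 6 constraints hold; this profile is a separating equilibrium.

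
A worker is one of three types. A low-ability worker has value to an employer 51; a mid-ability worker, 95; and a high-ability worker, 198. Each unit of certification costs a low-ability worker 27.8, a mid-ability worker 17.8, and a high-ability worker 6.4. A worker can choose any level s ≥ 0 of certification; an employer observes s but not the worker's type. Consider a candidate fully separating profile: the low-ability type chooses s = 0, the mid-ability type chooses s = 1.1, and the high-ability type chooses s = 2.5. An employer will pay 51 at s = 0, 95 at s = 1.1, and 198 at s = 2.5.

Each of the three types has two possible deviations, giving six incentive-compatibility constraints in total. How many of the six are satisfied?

3

Low-ability (own payoff 51): to s=1.1 gives 95 − 27.8×1.1 = 64.42 → profitable ✗; to s=2.5 gives 198 − 27.8×2.5 = 128.5 → profitable ✗.
High-ability (own payoff 198 − 6.4×2.5 = 182): to s=0 gives 51 → no gain ✓; to s=1.1 gives 95 − 6.4×1.1 = 87.96 → no gain ✓.
Mid-ability (own payoff 95 − 17.8×1.1 = 75.42): to s=0 gives 51 → no gain ✓; to s=2.5 gives 198 − 17.8×2.5 = 153.5 → profitable ✗.
3 of the 6 constraints hold; not an equilibrium.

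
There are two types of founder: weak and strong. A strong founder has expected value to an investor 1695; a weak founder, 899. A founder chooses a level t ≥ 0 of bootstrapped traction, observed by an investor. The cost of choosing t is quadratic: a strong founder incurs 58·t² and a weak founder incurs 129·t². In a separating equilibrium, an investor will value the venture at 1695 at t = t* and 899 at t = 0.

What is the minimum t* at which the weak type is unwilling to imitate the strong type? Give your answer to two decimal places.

The weak type at t = 0 receives 899; imitating at t* yields 1695 − 129·t*².
Indifference: 899 = 1695 − 129·t*², so t*² = (1695 − 899) / 129 ≈ 6.1705.
t* = √6.1705 ≈ 2.48.

2.48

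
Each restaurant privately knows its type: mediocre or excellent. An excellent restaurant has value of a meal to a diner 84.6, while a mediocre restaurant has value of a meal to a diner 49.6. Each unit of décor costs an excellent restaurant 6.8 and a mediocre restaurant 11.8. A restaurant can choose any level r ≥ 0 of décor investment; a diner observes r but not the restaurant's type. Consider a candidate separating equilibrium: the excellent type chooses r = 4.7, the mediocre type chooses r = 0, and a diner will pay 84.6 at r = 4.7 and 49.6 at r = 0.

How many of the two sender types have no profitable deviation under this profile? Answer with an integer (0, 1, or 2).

Excellent type: signal → 84.6 − 6.8 × 4.7 = 52.64; deviate to 0 → 49.6. IC holds (52.64 ≥ 49.6).
Mediocre type: stay at 0 → 49.6; mimic → 84.6 − 11.8 × 4.7 = 29.14. IC holds (49.6 ≥ 29.14).
2 of 2 constraints hold, so this is a separating equilibrium.

2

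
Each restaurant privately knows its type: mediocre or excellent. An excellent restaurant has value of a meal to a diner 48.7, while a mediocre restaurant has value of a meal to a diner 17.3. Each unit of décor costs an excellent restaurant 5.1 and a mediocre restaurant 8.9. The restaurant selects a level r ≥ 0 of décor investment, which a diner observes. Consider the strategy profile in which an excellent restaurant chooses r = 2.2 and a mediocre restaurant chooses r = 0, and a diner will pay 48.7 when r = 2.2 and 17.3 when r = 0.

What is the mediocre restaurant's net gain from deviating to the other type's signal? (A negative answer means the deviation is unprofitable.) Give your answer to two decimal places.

11.82

Playing r = 0 the mediocre restaurant receives 17.3.
Deviating to r = 2.2 brings payment 48.7 at cost 8.9 × 2.2 = 19.58, netting 29.12.
Gain from deviating: 29.12 − 17.3 = 11.82.
The gain is positive, so the mediocre type's incentive-compatibility constraint is violated — this profile is not a separating equilibrium.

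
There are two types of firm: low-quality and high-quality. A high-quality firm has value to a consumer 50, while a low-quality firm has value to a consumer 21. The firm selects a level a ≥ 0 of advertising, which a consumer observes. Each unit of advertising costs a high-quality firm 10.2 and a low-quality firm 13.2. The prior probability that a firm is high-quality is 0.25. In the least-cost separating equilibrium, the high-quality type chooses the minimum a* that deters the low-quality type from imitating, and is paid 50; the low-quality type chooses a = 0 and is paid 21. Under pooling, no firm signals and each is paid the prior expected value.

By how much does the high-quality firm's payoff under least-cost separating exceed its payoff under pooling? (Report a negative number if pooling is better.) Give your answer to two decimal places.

-0.66

Least-cost separating signal: a* solves 21 = 50 − 13.2·a*, so a* = (50 − 21)/13.2 ≈ 2.1970.
High-quality type's separating payoff: 50 − 10.2 × a* = 50 − 10.2 × (50 − 21)/13.2 = 50 − 295.8/13.2 ≈ 27.5909.
Pooling payoff: 0.25 × 50 + 0.75 × 21 = 28.25.
Difference: 27.5909 − 28.25 = -0.6591, i.e. -0.66 to two decimal places.
The high-quality type would prefer the pooling outcome.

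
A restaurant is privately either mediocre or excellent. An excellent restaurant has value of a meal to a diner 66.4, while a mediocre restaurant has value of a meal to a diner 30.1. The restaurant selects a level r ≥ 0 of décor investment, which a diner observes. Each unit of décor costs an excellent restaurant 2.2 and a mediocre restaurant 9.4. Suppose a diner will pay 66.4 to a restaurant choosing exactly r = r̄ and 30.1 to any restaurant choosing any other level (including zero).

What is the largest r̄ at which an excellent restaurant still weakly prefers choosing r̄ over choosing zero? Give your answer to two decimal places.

Choosing r̄ yields the excellent type 66.4 − 2.2·r̄; choosing zero yields 30.1.
The excellent type is indifferent at 66.4 − 2.2·r̄ = 30.1, i.e. r̄ = (66.4 − 30.1) / 2.2 = 16.50.
For any r̄ above 16.50 the excellent type would rather pool at zero, so separation collapses.

16.50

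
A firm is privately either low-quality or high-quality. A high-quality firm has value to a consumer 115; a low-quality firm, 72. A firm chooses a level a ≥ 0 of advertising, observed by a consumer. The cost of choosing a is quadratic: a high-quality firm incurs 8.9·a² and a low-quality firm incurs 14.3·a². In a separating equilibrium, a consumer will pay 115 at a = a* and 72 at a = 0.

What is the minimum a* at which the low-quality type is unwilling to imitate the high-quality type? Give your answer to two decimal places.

1.73

The low-quality type at a = 0 receives 72; imitating at a* yields 115 − 14.3·a*².
Indifference: 72 = 115 − 14.3·a*², so a*² = (115 − 72) / 14.3 ≈ 3.0070.
a* = √3.0070 ≈ 1.73.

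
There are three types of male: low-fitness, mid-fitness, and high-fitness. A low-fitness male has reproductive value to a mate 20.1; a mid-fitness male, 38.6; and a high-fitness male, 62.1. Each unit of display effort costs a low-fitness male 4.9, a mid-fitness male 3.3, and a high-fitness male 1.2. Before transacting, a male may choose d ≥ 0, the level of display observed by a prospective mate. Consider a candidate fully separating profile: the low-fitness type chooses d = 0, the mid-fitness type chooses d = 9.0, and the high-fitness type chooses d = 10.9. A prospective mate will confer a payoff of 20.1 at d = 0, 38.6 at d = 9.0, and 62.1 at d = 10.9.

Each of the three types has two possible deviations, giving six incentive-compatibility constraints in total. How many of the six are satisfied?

4

Mid-fitness (own payoff 38.6 − 3.3×9.0 = 8.9): to d=0 gives 20.1 → profitable ✗; to d=10.9 gives 62.1 − 3.3×10.9 = 26.13 → profitable ✗.
High-fitness (own payoff 62.1 − 1.2×10.9 = 49.02): to d=0 gives 20.1 → no gain ✓; to d=9.0 gives 38.6 − 1.2×9.0 = 27.8 → no gain ✓.
Low-fitness (own payoff 20.1): to d=9.0 gives 38.6 − 4.9×9.0 = -5.5 → no gain ✓; to d=10.9 gives 62.1 − 4.9×10.9 = 8.69 → no gain ✓.
4 of the 6 constraints hold; not an equilibrium.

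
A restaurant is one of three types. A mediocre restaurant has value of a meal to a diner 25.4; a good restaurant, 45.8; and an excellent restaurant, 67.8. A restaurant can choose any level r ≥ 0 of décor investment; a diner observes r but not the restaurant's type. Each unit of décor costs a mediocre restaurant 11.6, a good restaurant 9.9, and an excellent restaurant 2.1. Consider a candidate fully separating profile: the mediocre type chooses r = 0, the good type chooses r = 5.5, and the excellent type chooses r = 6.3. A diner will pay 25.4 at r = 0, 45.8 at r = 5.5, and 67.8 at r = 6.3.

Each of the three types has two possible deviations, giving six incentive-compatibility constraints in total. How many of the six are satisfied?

Mediocre (own payoff 25.4): to r=5.5 gives 45.8 − 11.6×5.5 = -18 → no gain ✓; to r=6.3 gives 67.8 − 11.6×6.3 = -5.28 → no gain ✓.
Good (own payoff 45.8 − 9.9×5.5 = -8.65): to r=0 gives 25.4 → profitable ✗; to r=6.3 gives 67.8 − 9.9×6.3 = 5.43 → profitable ✗.
Excellent (own payoff 67.8 − 2.1×6.3 = 54.57): to r=0 gives 25.4 → no gain ✓; to r=5.5 gives 45.8 − 2.1×5.5 = 34.25 → no gain ✓.
4 of the 6 constraints hold; not an equilibrium.

4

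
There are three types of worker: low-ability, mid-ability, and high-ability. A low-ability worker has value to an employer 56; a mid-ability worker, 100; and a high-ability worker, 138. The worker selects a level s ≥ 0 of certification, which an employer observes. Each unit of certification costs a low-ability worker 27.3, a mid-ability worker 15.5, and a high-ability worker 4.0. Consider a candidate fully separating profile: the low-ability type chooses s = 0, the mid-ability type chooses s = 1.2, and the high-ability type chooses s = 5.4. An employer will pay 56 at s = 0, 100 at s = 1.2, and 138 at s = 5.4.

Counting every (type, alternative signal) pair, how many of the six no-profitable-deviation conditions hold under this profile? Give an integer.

Mid-ability (own payoff 100 − 15.5×1.2 = 81.4): to s=0 gives 56 → no gain ✓; to s=5.4 gives 138 − 15.5×5.4 = 54.3 → no gain ✓.
High-ability (own payoff 138 − 4.0×5.4 = 116.4): to s=0 gives 56 → no gain ✓; to s=1.2 gives 100 − 4.0×1.2 = 95.2 → no gain ✓.
Low-ability (own payoff 56): to s=1.2 gives 100 − 27.3×1.2 = 67.24 → profitable ✗; to s=5.4 gives 138 − 27.3×5.4 = -9.42 → no gain ✓.
5 of the 6 constraints hold; not an equilibrium.

5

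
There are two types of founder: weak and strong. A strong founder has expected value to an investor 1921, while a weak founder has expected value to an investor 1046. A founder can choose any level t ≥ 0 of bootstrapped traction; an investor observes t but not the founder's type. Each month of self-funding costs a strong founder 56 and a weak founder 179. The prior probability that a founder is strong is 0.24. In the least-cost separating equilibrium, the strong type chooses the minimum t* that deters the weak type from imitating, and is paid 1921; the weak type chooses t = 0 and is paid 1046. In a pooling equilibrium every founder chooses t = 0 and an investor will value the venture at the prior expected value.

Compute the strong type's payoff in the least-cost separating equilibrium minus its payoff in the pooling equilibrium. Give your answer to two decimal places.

Least-cost separating signal: t* solves 1046 = 1921 − 179·t*, so t* = (1921 − 1046)/179 ≈ 4.8883.
Strong type's separating payoff: 1921 − 56 × t* = 1921 − 56 × (1921 − 1046)/179 = 1921 − 49000/179 ≈ 1647.2570.
Pooling payoff: 0.24 × 1921 + 0.76 × 1046 = 1256.
Difference: 1647.2570 − 1256 = 391.257, i.e. 391.26 to two decimal places.
The strong type prefers to separate.

391.26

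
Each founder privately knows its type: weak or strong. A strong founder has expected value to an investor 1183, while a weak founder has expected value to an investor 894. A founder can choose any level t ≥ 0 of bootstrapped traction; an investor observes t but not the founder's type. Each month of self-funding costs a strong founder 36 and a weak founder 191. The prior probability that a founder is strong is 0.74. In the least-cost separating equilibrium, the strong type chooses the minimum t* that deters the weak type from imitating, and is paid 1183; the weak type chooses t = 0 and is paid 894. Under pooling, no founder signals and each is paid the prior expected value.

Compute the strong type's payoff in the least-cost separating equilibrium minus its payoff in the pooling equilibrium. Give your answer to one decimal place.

20.7

Least-cost separating signal: t* solves 894 = 1183 − 191·t*, so t* = (1183 − 894)/191 ≈ 1.5131.
Strong type's separating payoff: 1183 − 36 × t* = 1183 − 36 × (1183 − 894)/191 = 1183 − 10404/191 ≈ 1128.529.
Pooling payoff: 0.74 × 1183 + 0.26 × 894 = 1107.86.
Difference: 1128.529 − 1107.86 = 20.669, i.e. 20.7 to one decimal place.
The strong type prefers to separate.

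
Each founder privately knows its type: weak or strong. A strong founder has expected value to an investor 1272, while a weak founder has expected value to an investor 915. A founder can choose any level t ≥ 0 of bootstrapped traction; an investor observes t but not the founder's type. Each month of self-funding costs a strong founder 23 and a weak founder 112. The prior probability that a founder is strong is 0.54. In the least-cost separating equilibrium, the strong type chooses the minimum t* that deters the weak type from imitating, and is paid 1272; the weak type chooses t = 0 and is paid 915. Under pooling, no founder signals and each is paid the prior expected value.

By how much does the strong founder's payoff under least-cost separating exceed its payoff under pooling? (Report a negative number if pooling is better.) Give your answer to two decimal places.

90.91

Least-cost separating signal: t* solves 915 = 1272 − 112·t*, so t* = (1272 − 915)/112 = 3.1875.
Strong type's separating payoff: 1272 − 23 × t* = 1272 − 23 × (1272 − 915)/112 = 1272 − 8211/112 = 1198.6875.
Pooling payoff: 0.54 × 1272 + 0.46 × 915 = 1107.78.
Difference: 1198.6875 − 1107.78 = 90.9075, i.e. 90.91 to two decimal places.
The strong type prefers to separate.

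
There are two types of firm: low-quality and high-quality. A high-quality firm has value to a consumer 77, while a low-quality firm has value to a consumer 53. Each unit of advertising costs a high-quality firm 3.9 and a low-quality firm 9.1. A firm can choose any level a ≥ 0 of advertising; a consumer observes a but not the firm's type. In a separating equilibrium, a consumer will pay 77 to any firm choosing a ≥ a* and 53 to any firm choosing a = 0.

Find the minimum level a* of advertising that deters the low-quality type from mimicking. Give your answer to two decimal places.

A low-quality firm choosing a = 0 receives 53.
Imitating at a* instead would pay 77 at cost 9.1·a*, netting 77 − 9.1·a*.
Indifference: 53 = 77 − 9.1·a*, so a* = (77 − 53) / 9.1 ≈ 2.64.
This is the low-quality type's binding incentive-compatibility constraint; any a ≥ 2.64 sustains separation on that side.

2.64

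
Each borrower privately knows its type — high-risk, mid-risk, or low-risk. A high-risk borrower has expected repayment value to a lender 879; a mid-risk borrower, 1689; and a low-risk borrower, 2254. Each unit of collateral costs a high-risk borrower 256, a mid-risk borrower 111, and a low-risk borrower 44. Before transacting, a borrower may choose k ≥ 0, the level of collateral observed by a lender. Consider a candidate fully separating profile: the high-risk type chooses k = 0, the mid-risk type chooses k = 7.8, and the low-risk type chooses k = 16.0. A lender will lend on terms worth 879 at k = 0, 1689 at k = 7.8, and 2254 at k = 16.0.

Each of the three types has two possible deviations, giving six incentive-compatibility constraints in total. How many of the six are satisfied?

5

Mid-risk (own payoff 1689 − 111×7.8 = 823.2): to k=0 gives 879 → profitable ✗; to k=16.0 gives 2254 − 111×16.0 = 478 → no gain ✓.
High-risk (own payoff 879): to k=7.8 gives 1689 − 256×7.8 = -307.8 → no gain ✓; to k=16.0 gives 2254 − 256×16.0 = -1842 → no gain ✓.
Low-risk (own payoff 2254 − 44×16.0 = 1550): to k=0 gives 879 → no gain ✓; to k=7.8 gives 1689 − 44×7.8 = 1345.8 → no gain ✓.
5 of the 6 constraints hold; not an equilibrium.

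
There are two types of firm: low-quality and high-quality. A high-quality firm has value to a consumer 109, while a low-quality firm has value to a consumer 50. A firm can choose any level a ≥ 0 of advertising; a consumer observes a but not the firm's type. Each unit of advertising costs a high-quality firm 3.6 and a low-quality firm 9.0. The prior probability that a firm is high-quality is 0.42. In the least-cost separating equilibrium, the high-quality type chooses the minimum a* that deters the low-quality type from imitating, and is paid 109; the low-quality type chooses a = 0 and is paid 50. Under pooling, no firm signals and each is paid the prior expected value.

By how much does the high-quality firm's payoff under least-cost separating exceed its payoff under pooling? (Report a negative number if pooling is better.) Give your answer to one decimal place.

10.6

Least-cost separating signal: a* solves 50 = 109 − 9.0·a*, so a* = (109 − 50)/9.0 ≈ 6.5556.
High-quality type's separating payoff: 109 − 3.6 × a* = 109 − 3.6 × (109 − 50)/9.0 = 109 − 212.4/9.0 = 85.4.
Pooling payoff: 0.42 × 109 + 0.58 × 50 = 74.78.
Difference: 85.4 − 74.78 = 10.62, i.e. 10.6 to one decimal place.
The high-quality type prefers to separate.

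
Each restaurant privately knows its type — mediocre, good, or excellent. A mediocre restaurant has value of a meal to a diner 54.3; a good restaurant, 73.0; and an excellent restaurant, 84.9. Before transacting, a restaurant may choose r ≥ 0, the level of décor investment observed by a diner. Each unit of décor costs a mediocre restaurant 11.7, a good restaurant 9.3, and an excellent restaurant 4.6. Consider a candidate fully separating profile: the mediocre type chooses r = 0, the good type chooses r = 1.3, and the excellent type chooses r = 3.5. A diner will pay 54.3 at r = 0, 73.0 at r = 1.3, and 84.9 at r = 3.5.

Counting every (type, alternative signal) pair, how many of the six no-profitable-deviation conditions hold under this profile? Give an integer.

Mediocre (own payoff 54.3): to r=1.3 gives 73.0 − 11.7×1.3 = 57.79 → profitable ✗; to r=3.5 gives 84.9 − 11.7×3.5 = 43.95 → no gain ✓.
Good (own payoff 73.0 − 9.3×1.3 = 60.91): to r=0 gives 54.3 → no gain ✓; to r=3.5 gives 84.9 − 9.3×3.5 = 52.35 → no gain ✓.
Excellent (own payoff 84.9 − 4.6×3.5 = 68.8): to r=0 gives 54.3 → no gain ✓; to r=1.3 gives 73.0 − 4.6×1.3 = 67.02 → no gain ✓.
5 of the 6 constraints hold; not an equilibrium.

5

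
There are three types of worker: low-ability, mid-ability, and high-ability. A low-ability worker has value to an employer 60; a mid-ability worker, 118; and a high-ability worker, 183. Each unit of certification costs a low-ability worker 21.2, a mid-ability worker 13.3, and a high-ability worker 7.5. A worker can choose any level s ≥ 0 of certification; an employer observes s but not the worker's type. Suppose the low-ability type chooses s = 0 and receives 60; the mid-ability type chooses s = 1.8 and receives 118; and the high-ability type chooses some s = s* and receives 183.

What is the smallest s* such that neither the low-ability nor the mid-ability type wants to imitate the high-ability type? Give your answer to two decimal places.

6.69

Low-ability type (on-path payoff 60) won't mimic when 60 ≥ 183 − 21.2·s*, i.e. s* ≥ 5.80.
Mid-ability type (on-path payoff 118 − 13.3×1.8 = 94.06) won't mimic when 94.06 ≥ 183 − 13.3·s*, i.e. s* ≥ 6.69.
Both must hold, so s* = max(5.80, 6.69) = 6.69. The mid-ability type's constraint binds.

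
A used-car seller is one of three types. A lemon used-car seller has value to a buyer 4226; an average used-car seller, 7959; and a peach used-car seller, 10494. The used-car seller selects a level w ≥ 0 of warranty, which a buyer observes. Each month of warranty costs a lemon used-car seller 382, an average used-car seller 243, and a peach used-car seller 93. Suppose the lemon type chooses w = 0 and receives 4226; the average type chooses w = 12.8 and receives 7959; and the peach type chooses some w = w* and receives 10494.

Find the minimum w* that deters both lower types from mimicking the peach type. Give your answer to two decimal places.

23.23

Average type (on-path payoff 7959 − 243×12.8 = 4848.6) won't mimic when 4848.6 ≥ 10494 − 243·w*, i.e. w* ≥ 23.23.
Lemon type (on-path payoff 4226) won't mimic when 4226 ≥ 10494 − 382·w*, i.e. w* ≥ 16.41.
Both must hold, so w* = max(16.41, 23.23) = 23.23. The average type's constraint binds.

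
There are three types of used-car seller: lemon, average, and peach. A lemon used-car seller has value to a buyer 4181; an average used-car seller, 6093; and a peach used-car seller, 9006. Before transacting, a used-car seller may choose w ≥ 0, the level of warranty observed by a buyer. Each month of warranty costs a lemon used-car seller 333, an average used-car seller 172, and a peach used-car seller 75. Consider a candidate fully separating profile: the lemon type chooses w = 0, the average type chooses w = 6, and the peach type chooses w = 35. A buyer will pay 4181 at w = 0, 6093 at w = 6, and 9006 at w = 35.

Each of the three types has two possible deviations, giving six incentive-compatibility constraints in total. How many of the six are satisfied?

6

Lemon (own payoff 4181): to w=6 gives 6093 − 333×6 = 4095 → no gain ✓; to w=35 gives 9006 − 333×35 = -2649 → no gain ✓.
Peach (own payoff 9006 − 75×35 = 6381): to w=0 gives 4181 → no gain ✓; to w=6 gives 6093 − 75×6 = 5643 → no gain ✓.
Average (own payoff 6093 − 172×6 = 5061): to w=0 gives 4181 → no gain ✓; to w=35 gives 9006 − 172×35 = 2986 → no gain ✓.
6 of the 6 constraints hold; this profile is a separating equilibrium.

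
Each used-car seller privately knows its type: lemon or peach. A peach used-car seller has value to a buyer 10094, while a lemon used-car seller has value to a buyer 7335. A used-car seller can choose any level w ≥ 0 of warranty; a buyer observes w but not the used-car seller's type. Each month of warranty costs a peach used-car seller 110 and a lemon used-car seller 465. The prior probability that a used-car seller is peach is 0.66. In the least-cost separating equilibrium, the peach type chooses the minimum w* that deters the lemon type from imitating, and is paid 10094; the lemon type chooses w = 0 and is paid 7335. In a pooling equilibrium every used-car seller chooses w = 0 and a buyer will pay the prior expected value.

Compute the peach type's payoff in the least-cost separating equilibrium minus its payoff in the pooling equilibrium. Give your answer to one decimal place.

285.4

Least-cost separating signal: w* solves 7335 = 10094 − 465·w*, so w* = (10094 − 7335)/465 ≈ 5.9333.
Peach type's separating payoff: 10094 − 110 × w* = 10094 − 110 × (10094 − 7335)/465 = 10094 − 303490/465 ≈ 9441.333.
Pooling payoff: 0.66 × 10094 + 0.34 × 7335 = 9155.94.
Difference: 9441.333 − 9155.94 = 285.393, i.e. 285.4 to one decimal place.
The peach type prefers to separate.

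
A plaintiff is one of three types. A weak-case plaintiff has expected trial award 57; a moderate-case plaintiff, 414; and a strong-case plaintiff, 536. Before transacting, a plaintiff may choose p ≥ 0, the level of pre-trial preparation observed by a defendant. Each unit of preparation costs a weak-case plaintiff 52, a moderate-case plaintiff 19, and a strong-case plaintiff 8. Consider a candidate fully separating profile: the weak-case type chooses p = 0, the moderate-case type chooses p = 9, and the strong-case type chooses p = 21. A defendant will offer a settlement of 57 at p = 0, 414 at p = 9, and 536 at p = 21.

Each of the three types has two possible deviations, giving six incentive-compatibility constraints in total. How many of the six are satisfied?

6

Weak-case (own payoff 57): to p=9 gives 414 − 52×9 = -54 → no gain ✓; to p=21 gives 536 − 52×21 = -556 → no gain ✓.
Strong-case (own payoff 536 − 8×21 = 368): to p=0 gives 57 → no gain ✓; to p=9 gives 414 − 8×9 = 342 → no gain ✓.
Moderate-case (own payoff 414 − 19×9 = 243): to p=0 gives 57 → no gain ✓; to p=21 gives 536 − 19×21 = 137 → no gain ✓.
6 of the 6 constraints hold; this profile is a separating equilibrium.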